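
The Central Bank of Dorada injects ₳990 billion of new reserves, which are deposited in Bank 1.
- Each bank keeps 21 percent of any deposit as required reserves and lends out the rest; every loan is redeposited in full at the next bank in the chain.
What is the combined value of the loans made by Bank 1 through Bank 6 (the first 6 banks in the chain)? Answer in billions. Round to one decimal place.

₳2819.0 billion

Bank i lends (1 − rr)^i of the original deposit: Bank 1 lends 990·0.7900 = 782.1000, Bank 2 lends 990·0.7900² = 617.8590, and so on.
Summing a geometric series: total = 990·[0.7900·(1 − 0.7900^6) / (1 − 0.7900)] ≈ 2818.9586 billion.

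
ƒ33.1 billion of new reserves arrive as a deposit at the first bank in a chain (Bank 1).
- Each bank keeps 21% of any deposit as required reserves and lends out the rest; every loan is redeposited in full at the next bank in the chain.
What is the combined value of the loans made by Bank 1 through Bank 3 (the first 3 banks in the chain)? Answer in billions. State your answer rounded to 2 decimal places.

ƒ63.13 billion

Bank i lends (1 − rr)^i of the original deposit: Bank 1 lends 33.1·0.7900 = 26.1490, Bank 2 lends 33.1·0.7900² ≈ 20.6577, and so on.
Summing a geometric series: total = 33.1·[0.7900·(1 − 0.7900^3) / (1 − 0.7900)] ≈ 63.1263 billion.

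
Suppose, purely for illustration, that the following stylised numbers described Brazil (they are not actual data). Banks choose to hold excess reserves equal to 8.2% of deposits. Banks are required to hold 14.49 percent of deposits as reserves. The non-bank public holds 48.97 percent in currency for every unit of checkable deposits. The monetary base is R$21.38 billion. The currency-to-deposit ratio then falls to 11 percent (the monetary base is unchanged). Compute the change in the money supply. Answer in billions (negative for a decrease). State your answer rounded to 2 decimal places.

Initially m₁ = (1 + 0.4897) / (0.1449 + 0.082 + 0.4897) ≈ 2.07884, so M₁ = 2.07884 × 21.38 ≈ 44.4456 billion.
After the change m₂ = (1 + 0.11) / (0.1449 + 0.082 + 0.11) ≈ 3.29475, so M₂ = 3.29475 × 21.38 ≈ 70.4418 billion.
ΔM = M₂ − M₁ = 70.4418 − 44.4456 = 25.9962 billion.

R$26.00 billion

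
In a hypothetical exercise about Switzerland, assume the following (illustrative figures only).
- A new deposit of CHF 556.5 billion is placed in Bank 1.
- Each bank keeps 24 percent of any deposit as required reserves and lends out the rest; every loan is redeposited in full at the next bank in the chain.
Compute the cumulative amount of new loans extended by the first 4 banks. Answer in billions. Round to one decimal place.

CHF 1174.3 billion

Bank i lends (1 − rr)^i of the original deposit: Bank 1 lends 556.5·0.7600 = 422.9400, Bank 2 lends 556.5·0.7600² = 321.4344, and so on.
Summing a geometric series: total = 556.5·[0.7600·(1 − 0.7600^4) / (1 − 0.7600)] ≈ 1174.3251 billion.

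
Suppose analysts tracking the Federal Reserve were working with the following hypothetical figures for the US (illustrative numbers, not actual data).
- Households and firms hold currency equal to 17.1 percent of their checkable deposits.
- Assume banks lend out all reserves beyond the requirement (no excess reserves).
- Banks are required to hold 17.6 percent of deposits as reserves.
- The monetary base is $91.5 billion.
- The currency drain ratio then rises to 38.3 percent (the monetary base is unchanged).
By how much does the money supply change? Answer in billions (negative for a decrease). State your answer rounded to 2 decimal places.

Initially m₁ = (1 + 0.171) / (0.176 + 0.171) ≈ 3.37464, so M₁ = 3.37464 × 91.5 ≈ 308.7796 billion.
After the change m₂ = (1 + 0.383) / (0.176 + 0.383) ≈ 2.47406, so M₂ = 2.47406 × 91.5 ≈ 226.3765 billion.
ΔM = M₂ − M₁ = 226.3765 − 308.7796 = -82.4031 billion.

-82.40 billion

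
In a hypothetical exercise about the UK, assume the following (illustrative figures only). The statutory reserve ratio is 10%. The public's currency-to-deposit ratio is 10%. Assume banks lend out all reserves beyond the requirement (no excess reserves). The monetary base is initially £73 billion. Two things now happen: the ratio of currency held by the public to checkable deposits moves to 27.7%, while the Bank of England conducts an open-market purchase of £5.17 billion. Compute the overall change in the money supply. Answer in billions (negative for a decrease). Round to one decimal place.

-136.7 billion

Before: m₁ = (1 + 0.1) / (0.1 + 0.1) = 5.5, MB₁ = 73, so M₁ = 5.5 × 73 = 401.5 billion.
After: m₂ = (1 + 0.277) / (0.1 + 0.277) ≈ 3.3873, MB₂ = 73 + 5.17 = 78.17, so M₂ = 3.3873 × 78.17 ≈ 264.7852 billion.
ΔM = M₂ − M₁ = 264.7852 − 401.5 = -136.7148 billion.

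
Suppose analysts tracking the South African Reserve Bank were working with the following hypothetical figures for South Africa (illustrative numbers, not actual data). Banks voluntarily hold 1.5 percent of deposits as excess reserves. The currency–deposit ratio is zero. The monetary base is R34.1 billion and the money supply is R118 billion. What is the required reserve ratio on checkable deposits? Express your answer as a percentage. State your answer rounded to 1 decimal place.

27.4%

Using m = M/MB = 118/34.1 ≈ 3.460411. Since m = (1 + c)/(c + rr + e), the denominator satisfies c + rr + e = (1 + c)/m = (1 + 0) / 3.460411 ≈ 0.288983.
With c = 0 and e = 0.015, the required reserve ratio on checkable deposits is 0.288983 − 0 − 0.015 = 0.273983.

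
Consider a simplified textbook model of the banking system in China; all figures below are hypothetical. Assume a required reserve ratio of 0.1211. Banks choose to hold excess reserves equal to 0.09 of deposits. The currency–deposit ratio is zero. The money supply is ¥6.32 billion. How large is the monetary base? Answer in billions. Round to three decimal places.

¥1.334 billion

The money multiplier is m = 1 / (rr + e) = 1 / (0.1211 + 0.09) ≈ 4.73709.
MB = M / m = 6.32 / 4.73709 ≈ 1.3342 billion.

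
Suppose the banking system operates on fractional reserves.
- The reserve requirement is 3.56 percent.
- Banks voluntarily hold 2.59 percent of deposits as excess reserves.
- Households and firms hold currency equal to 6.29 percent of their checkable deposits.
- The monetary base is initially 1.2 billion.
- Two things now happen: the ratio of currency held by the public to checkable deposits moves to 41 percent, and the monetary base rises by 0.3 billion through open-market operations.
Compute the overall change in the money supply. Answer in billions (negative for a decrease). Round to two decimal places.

-5.77 billion

Before: m₁ = (1 + 0.0629) / (0.0356 + 0.0259 + 0.0629) ≈ 8.5442, MB₁ = 1.2, so M₁ = 8.5442 × 1.2 ≈ 10.253 billion.
After: m₂ = (1 + 0.41) / (0.0356 + 0.0259 + 0.41) ≈ 2.9905, MB₂ = 1.2 + 0.3 = 1.5, so M₂ = 2.9905 × 1.5 ≈ 4.4857 billion.
ΔM = M₂ − M₁ = 4.4857 − 10.253 = -5.7673 billion.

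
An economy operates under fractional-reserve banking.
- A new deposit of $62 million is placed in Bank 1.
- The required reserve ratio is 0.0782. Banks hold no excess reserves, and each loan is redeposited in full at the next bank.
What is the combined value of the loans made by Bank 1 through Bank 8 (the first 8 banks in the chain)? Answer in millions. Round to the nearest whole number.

Bank i lends (1 − rr)^i of the original deposit: Bank 1 lends 62·0.9218 = 57.1516, Bank 2 lends 62·0.9218² ≈ 52.6823, and so on.
Summing a geometric series: total = 62·[0.9218·(1 − 0.9218^8) / (1 − 0.9218)] ≈ 349.8474 million.

$350 million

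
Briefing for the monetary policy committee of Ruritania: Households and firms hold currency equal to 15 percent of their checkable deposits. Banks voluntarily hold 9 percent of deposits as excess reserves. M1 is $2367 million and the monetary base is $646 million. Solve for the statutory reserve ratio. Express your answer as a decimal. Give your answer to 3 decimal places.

Using m = M/MB = 2367/646 ≈ 3.664087. Since m = (1 + c)/(c + rr + e), the denominator satisfies c + rr + e = (1 + c)/m = (1 + 0.15) / 3.664087 ≈ 0.313857.
With c = 0.15 and e = 0.09, the statutory reserve ratio is 0.313857 − 0.15 − 0.09 = 0.073857.

0.074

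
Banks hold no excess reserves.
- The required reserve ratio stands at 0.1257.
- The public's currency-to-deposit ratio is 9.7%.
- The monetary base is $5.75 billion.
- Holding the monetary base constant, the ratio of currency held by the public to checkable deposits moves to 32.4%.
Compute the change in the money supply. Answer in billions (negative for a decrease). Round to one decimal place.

-11.4 billion

Initially m₁ = (1 + 0.097) / (0.1257 + 0.097) ≈ 4.9259, so M₁ = 4.9259 × 5.75 ≈ 28.3239 billion.
After the change m₂ = (1 + 0.324) / (0.1257 + 0.324) ≈ 2.9442, so M₂ = 2.9442 × 5.75 ≈ 16.9291 billion.
ΔM = M₂ − M₁ = 16.9291 − 28.3239 = -11.3948 billion.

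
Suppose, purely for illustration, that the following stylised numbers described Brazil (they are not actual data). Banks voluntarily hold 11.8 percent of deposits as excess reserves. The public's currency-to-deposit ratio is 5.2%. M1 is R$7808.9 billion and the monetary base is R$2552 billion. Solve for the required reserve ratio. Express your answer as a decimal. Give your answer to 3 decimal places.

0.174

Using m = M/MB = 7808.9/2552 ≈ 3.059914. Since m = (1 + c)/(c + rr + e), the denominator satisfies c + rr + e = (1 + c)/m = (1 + 0.052) / 3.059914 ≈ 0.343801.
With c = 0.052 and e = 0.118, the required reserve ratio is 0.343801 − 0.052 − 0.118 = 0.173801.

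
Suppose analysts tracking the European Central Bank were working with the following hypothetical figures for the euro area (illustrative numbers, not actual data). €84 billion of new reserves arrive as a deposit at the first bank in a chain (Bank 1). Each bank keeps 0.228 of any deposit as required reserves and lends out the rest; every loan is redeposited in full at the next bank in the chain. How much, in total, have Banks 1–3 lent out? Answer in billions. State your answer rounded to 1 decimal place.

Bank i lends (1 − rr)^i of the original deposit: Bank 1 lends 84·0.7720 = 64.8480, Bank 2 lends 84·0.7720² ≈ 50.0627, and so on.
Summing a geometric series: total = 84·[0.7720·(1 − 0.7720^3) / (1 − 0.7720)] ≈ 153.5590 billion.

€153.6 billion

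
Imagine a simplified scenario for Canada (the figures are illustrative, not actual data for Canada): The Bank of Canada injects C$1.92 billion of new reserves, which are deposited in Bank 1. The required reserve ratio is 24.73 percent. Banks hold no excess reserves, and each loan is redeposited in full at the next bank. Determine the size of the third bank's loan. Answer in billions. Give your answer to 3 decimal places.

C$0.819 billion

Each bank lends a fraction (1 − rr) = 0.7527 of the deposit it receives, so Bank 3 receives 1.92·0.7527^2 and lends 1.92·0.7527^3 ≈ 0.8188 billion.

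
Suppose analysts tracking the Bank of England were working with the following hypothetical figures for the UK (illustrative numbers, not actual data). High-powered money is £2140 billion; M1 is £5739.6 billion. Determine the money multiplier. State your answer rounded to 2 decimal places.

The money multiplier is m = M / MB = 5739.6 / 2140 ≈ 2.68206.

2.68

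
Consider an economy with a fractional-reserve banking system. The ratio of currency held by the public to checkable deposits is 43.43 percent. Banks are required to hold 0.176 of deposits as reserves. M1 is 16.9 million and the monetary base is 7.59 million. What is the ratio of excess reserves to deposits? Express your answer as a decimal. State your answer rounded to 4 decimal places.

0.0339

Using m = M/MB = 16.9/7.59 ≈ 2.226614. Since m = (1 + c)/(c + rr + e), the denominator satisfies c + rr + e = (1 + c)/m = (1 + 0.4343) / 2.226614 ≈ 0.644162.
With c = 0.4343 and rr = 0.176, the ratio of excess reserves to deposits is 0.644162 − 0.4343 − 0.176 = 0.033862.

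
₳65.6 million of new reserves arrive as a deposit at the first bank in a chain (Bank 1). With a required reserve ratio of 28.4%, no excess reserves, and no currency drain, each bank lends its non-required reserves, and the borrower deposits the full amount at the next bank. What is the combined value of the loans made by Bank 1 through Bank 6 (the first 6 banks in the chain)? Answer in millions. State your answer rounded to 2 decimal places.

₳143.10 million

Bank i lends (1 − rr)^i of the original deposit: Bank 1 lends 65.6·0.7160 = 46.9696, Bank 2 lends 65.6·0.7160² ≈ 33.6302, and so on.
Summing a geometric series: total = 65.6·[0.7160·(1 − 0.7160^6) / (1 − 0.7160)] ≈ 143.1028 million.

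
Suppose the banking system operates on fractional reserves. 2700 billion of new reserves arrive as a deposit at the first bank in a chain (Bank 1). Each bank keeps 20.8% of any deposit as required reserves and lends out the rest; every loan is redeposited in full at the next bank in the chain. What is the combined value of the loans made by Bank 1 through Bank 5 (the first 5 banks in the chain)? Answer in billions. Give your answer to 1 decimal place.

7077.1 billion

Bank i lends (1 − rr)^i of the original deposit: Bank 1 lends 2700·0.7920 = 2138.4000, Bank 2 lends 2700·0.7920² = 1693.6128, and so on.
Summing a geometric series: total = 2700·[0.7920·(1 − 0.7920^5) / (1 − 0.7920)] ≈ 7077.0716 billion.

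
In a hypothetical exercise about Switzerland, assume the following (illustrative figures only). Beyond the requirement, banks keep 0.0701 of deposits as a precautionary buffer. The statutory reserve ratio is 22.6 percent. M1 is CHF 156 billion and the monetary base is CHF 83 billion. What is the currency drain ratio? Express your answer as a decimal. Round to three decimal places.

0.504

Using m = M/MB = 156/83 ≈ 1.879518. From m = (1 + c)/(c + rr + e), rearranging gives 1 + c = m·(c + rr + e), so c·(1 − m) = m·(rr + e) − 1.
Hence c = [m·(rr + e) − 1]/(1 − m) = [1.879518 × (0.226 + 0.0701) − 1] / (1 − 1.879518) ≈ 0.504225.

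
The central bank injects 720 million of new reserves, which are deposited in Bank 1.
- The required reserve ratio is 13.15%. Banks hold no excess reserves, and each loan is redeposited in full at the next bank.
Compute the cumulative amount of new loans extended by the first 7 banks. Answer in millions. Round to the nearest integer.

2983 million

Bank i lends (1 − rr)^i of the original deposit: Bank 1 lends 720·0.8685 = 625.3200, Bank 2 lends 720·0.8685² ≈ 543.0904, and so on.
Summing a geometric series: total = 720·[0.8685·(1 − 0.8685^7) / (1 − 0.8685)] ≈ 2982.8705 million.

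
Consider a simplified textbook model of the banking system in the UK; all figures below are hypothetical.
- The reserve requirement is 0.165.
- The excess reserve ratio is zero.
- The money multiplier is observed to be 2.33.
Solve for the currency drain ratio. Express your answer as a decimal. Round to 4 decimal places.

0.4628

Using m = 2.33. From m = (1 + c)/(c + rr + e), rearranging gives 1 + c = m·(c + rr + e), so c·(1 − m) = m·(rr + e) − 1.
Hence c = [m·(rr + e) − 1]/(1 − m) = [2.33 × (0.165 + 0) − 1] / (1 − 2.33) ≈ 0.462820.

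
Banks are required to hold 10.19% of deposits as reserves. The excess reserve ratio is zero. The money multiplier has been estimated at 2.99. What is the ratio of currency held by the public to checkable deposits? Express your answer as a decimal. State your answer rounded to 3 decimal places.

0.349

Using m = 2.99. From m = (1 + c)/(c + rr + e), rearranging gives 1 + c = m·(c + rr + e), so c·(1 − m) = m·(rr + e) − 1.
Hence c = [m·(rr + e) − 1]/(1 − m) = [2.99 × (0.1019 + 0) − 1] / (1 − 2.99) ≈ 0.349407.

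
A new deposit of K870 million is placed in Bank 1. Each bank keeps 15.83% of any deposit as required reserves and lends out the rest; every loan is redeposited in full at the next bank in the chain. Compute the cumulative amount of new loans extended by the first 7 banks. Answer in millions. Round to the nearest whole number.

K3241 million

Bank i lends (1 − rr)^i of the original deposit: Bank 1 lends 870·0.8417 = 732.2790, Bank 2 lends 870·0.8417² ≈ 616.3592, and so on.
Summing a geometric series: total = 870·[0.8417·(1 − 0.8417^7) / (1 − 0.8417)] ≈ 3241.3811 million.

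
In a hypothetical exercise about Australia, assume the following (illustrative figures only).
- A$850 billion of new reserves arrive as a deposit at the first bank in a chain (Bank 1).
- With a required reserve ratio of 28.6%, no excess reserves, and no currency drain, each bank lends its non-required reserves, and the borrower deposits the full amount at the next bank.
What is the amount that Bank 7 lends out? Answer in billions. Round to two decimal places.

Each bank lends a fraction (1 − rr) = 0.7140 of the deposit it receives, so Bank 7 receives 850·0.7140^6 and lends 850·0.7140^7 ≈ 80.4093 billion.

A$80.41 billion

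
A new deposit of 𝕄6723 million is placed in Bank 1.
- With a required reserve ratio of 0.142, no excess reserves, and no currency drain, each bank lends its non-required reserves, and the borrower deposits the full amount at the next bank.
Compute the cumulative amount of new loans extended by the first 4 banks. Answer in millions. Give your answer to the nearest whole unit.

Bank i lends (1 − rr)^i of the original deposit: Bank 1 lends 6723·0.8580 = 5768.3340, Bank 2 lends 6723·0.8580² ≈ 4949.2306, and so on.
Summing a geometric series: total = 6723·[0.8580·(1 − 0.8580^4) / (1 − 0.8580)] ≈ 18607.4498 million.

𝕄18607 million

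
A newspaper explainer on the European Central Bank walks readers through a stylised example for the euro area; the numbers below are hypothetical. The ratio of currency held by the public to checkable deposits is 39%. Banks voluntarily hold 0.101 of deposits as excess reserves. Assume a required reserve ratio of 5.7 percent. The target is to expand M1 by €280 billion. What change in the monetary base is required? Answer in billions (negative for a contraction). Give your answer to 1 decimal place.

The money multiplier is m = (1 + c) / (rr + e + c) = (1 + 0.39) / (0.057 + 0.101 + 0.39) ≈ 2.53650.
ΔMB = ΔM / m = (+280) / 2.53650 ≈ 110.3883 billion.

€110.4 billion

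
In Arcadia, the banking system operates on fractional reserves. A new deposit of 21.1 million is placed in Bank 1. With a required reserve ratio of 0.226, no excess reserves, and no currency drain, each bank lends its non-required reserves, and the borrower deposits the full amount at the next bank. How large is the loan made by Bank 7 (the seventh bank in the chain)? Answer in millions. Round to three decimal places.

3.511 million

Each bank lends a fraction (1 − rr) = 0.7740 of the deposit it receives, so Bank 7 receives 21.1·0.7740^6 and lends 21.1·0.7740^7 ≈ 3.5113 million.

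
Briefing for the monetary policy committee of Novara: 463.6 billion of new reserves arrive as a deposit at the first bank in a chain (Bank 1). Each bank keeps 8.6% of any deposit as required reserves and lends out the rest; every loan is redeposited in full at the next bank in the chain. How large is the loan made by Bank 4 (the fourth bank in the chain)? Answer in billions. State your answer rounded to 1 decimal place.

323.5 billion

Each bank lends a fraction (1 − rr) = 0.9140 of the deposit it receives, so Bank 4 receives 463.6·0.9140^3 and lends 463.6·0.9140^4 ≈ 323.5402 billion.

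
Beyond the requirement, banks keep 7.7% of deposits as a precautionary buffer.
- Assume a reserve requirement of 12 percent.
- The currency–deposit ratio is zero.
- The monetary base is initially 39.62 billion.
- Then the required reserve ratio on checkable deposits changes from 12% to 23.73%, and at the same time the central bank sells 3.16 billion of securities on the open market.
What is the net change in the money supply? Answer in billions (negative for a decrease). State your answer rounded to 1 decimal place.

Before: m₁ = 1 / (0.12 + 0.077) ≈ 5.0761, MB₁ = 39.62, so M₁ = 5.0761 × 39.62 ≈ 201.1151 billion.
After: m₂ = 1 / (0.2373 + 0.077) ≈ 3.1817, MB₂ = 39.62 − 3.16 = 36.46, so M₂ = 3.1817 × 36.46 ≈ 116.0048 billion.
ΔM = M₂ − M₁ = 116.0048 − 201.1151 = -85.1103 billion.

-85.1 billion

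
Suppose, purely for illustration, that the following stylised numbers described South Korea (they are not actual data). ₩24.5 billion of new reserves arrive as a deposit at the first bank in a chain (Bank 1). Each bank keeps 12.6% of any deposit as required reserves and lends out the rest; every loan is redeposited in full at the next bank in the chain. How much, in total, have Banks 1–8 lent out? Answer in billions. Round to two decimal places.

Bank i lends (1 − rr)^i of the original deposit: Bank 1 lends 24.5·0.8740 = 21.4130, Bank 2 lends 24.5·0.8740² ≈ 18.7150, and so on.
Summing a geometric series: total = 24.5·[0.8740·(1 − 0.8740^8) / (1 − 0.8740)] ≈ 112.0818 billion.

₩112.08 billion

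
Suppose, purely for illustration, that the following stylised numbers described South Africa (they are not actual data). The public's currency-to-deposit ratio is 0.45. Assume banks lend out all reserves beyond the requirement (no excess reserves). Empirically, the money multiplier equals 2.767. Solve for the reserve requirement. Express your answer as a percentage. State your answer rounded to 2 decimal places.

Using m = 2.767. Since m = (1 + c)/(c + rr + e), the denominator satisfies c + rr + e = (1 + c)/m = (1 + 0.45) / 2.767 ≈ 0.524033.
With c = 0.45 and e = 0, the reserve requirement is 0.524033 − 0.45 − 0 = 0.074033.

7.40%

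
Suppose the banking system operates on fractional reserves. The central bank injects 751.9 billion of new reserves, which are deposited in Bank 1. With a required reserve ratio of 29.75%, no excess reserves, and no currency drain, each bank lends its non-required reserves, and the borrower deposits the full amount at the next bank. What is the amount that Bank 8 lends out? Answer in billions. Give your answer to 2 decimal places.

Each bank lends a fraction (1 − rr) = 0.7025 of the deposit it receives, so Bank 8 receives 751.9·0.7025^7 and lends 751.9·0.7025^8 ≈ 44.5996 billion.

44.60 billion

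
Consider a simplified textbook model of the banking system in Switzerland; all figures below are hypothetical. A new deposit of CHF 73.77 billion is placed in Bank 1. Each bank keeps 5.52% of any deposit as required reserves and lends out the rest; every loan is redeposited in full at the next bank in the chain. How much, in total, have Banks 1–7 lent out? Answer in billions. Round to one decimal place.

Bank i lends (1 − rr)^i of the original deposit: Bank 1 lends 73.77·0.9448 ≈ 69.6979, Bank 2 lends 73.77·0.9448² ≈ 65.8506, and so on.
Summing a geometric series: total = 73.77·[0.9448·(1 − 0.9448^7) / (1 − 0.9448)] ≈ 414.1275 billion.

CHF 414.1 billion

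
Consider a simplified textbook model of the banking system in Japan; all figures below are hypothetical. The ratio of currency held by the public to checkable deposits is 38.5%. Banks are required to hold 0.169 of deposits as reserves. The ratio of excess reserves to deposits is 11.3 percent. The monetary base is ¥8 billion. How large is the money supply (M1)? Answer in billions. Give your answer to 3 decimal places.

The money multiplier is m = (1 + c) / (rr + e + c) = (1 + 0.385) / (0.169 + 0.113 + 0.385) ≈ 2.07646.
So M = m × MB = 2.07646 × 8 ≈ 16.6117 billion.

¥16.612 billion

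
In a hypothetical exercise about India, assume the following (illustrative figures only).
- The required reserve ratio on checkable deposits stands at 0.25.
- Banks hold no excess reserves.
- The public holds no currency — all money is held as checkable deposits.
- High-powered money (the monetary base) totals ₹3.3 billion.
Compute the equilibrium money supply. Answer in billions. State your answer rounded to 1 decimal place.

₹13.2 billion

With no currency drain or excess reserves, the money multiplier is m = 1/rr = 1/0.25 = 4.
Money supply M = m × MB = 4 × 3.3 = 13.2 billion.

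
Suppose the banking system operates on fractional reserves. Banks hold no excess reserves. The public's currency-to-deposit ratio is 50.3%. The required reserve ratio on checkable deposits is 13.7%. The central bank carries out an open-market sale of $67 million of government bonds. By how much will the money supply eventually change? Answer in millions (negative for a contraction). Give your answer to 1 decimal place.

-157.3 million

The money multiplier is m = (1 + c) / (rr + c) = (1 + 0.503) / (0.137 + 0.503) ≈ 2.3484.
The sale removes 67 million of base, so ΔM = m × ΔMB = 2.3484 × (−67) = -157.3428 million.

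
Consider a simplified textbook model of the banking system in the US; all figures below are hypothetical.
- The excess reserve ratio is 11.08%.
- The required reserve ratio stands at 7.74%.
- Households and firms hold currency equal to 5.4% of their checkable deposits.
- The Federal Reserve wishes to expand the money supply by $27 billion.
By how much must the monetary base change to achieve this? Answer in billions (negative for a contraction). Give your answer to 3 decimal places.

The money multiplier is m = (1 + c) / (rr + e + c) = (1 + 0.054) / (0.0774 + 0.1108 + 0.054) ≈ 4.351775.
ΔMB = ΔM / m = (+27) / 4.351775 ≈ 6.2044 billion.

$6.204 billion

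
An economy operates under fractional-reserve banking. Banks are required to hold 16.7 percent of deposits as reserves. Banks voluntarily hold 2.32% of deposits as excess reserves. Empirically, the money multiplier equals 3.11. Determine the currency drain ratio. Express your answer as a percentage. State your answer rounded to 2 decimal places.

19.36%

Using m = 3.11. From m = (1 + c)/(c + rr + e), rearranging gives 1 + c = m·(c + rr + e), so c·(1 − m) = m·(rr + e) − 1.
Hence c = [m·(rr + e) − 1]/(1 − m) = [3.11 × (0.167 + 0.0232) − 1] / (1 − 3.11) ≈ 0.193591.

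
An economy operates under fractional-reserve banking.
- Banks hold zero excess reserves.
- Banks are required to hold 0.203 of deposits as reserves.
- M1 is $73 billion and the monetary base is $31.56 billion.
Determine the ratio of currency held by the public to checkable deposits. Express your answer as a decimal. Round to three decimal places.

Using m = M/MB = 73/31.56 ≈ 2.313054. From m = (1 + c)/(c + rr + e), rearranging gives 1 + c = m·(c + rr + e), so c·(1 − m) = m·(rr + e) − 1.
Hence c = [m·(rr + e) − 1]/(1 − m) = [2.313054 × (0.203 + 0) − 1] / (1 − 2.313054) ≈ 0.403982.

0.404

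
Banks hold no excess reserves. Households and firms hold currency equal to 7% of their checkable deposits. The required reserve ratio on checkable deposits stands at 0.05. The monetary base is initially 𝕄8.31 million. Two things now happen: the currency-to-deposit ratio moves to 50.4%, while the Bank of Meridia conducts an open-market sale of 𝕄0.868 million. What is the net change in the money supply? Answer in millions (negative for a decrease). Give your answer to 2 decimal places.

Before: m₁ = (1 + 0.07) / (0.05 + 0.07) ≈ 8.9167, MB₁ = 8.31, so M₁ = 8.9167 × 8.31 ≈ 74.0978 million.
After: m₂ = (1 + 0.504) / (0.05 + 0.504) ≈ 2.7148, MB₂ = 8.31 − 0.868 = 7.442, so M₂ = 2.7148 × 7.442 ≈ 20.2035 million.
ΔM = M₂ − M₁ = 20.2035 − 74.0978 = -53.8943 million.

-53.89 million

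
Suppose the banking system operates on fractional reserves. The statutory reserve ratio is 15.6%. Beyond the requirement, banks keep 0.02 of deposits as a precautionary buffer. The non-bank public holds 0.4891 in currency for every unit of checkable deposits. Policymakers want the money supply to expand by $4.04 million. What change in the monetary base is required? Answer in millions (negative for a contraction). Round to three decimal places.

$1.804 million

The money multiplier is m = (1 + c) / (rr + e + c) = (1 + 0.4891) / (0.156 + 0.02 + 0.4891) ≈ 2.23891.
ΔMB = ΔM / m = (+4.04) / 2.23891 ≈ 1.8044 million.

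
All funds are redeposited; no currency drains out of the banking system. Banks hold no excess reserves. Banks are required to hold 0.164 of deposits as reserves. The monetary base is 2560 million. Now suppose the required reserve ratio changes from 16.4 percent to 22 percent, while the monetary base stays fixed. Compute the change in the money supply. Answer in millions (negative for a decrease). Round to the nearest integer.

Initially m₁ = 1 / (0.164) ≈ 6.09756, so M₁ = 6.09756 × 2560 = 15609.7536 million.
After the change m₂ = 1 / (0.22) ≈ 4.54545, so M₂ = 4.54545 × 2560 = 11636.352 million.
ΔM = M₂ − M₁ = 11636.352 − 15609.7536 = -3973.4016 million.

-3973 million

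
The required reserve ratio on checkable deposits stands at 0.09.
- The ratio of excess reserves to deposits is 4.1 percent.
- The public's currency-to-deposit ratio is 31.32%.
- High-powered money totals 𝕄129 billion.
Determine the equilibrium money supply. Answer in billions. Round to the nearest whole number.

𝕄381 billion

The money multiplier is m = (1 + c) / (rr + e + c) = (1 + 0.3132) / (0.09 + 0.041 + 0.3132) ≈ 2.9563.
So M = m × MB = 2.9563 × 129 = 381.3627 billion.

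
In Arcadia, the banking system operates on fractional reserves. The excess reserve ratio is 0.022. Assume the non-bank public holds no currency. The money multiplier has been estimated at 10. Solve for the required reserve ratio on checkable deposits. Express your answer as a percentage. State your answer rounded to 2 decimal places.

Using m = 10. Since m = (1 + c)/(c + rr + e), the denominator satisfies c + rr + e = (1 + c)/m = (1 + 0) / 10 = 0.100000.
With c = 0 and e = 0.022, the required reserve ratio on checkable deposits is 0.100000 − 0 − 0.022 = 0.078.

7.80%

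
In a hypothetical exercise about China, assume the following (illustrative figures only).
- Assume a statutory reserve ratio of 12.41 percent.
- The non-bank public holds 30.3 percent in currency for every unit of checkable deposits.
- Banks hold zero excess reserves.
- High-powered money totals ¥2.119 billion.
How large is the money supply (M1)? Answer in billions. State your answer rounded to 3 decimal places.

¥6.465 billion

The money multiplier is m = (1 + c) / (rr + c) = (1 + 0.303) / (0.1241 + 0.303) ≈ 3.05081.
So M = m × MB = 3.05081 × 2.119 ≈ 6.4647 billion.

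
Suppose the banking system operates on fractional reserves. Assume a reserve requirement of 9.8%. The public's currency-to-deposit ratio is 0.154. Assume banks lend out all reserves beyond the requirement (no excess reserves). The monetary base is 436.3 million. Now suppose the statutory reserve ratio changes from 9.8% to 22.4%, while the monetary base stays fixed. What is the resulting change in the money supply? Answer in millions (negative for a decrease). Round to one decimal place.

-666.0 million

Initially m₁ = (1 + 0.154) / (0.098 + 0.154) ≈ 4.57937, so M₁ = 4.57937 × 436.3 ≈ 1997.9791 million.
After the change m₂ = (1 + 0.154) / (0.224 + 0.154) ≈ 3.05291, so M₂ = 3.05291 × 436.3 ≈ 1331.9846 million.
ΔM = M₂ − M₁ = 1331.9846 − 1997.9791 = -665.9945 million.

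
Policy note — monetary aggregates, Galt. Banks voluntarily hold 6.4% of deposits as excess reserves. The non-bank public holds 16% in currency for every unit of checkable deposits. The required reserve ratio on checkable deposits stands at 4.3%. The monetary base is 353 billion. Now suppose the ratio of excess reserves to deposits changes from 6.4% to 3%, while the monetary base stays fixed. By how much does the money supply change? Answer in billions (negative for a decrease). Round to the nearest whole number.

224 billion

Initially m₁ = (1 + 0.16) / (0.043 + 0.064 + 0.16) ≈ 4.3446, so M₁ = 4.3446 × 353 = 1533.6438 billion.
After the change m₂ = (1 + 0.16) / (0.043 + 0.03 + 0.16) ≈ 4.9785, so M₂ = 4.9785 × 353 = 1757.4105 billion.
ΔM = M₂ − M₁ = 1757.4105 − 1533.6438 = 223.7667 billion.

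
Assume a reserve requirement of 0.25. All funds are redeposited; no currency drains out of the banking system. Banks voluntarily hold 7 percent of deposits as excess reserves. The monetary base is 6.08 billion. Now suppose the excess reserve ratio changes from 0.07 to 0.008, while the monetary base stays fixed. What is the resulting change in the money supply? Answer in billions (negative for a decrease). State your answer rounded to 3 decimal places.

Initially m₁ = 1 / (0.25 + 0.07) = 3.12500, so M₁ = 3.12500 × 6.08 = 19 billion.
After the change m₂ = 1 / (0.25 + 0.008) ≈ 3.87597, so M₂ = 3.87597 × 6.08 ≈ 23.5659 billion.
ΔM = M₂ − M₁ = 23.5659 − 19 = 4.5659 billion.

4.566 billion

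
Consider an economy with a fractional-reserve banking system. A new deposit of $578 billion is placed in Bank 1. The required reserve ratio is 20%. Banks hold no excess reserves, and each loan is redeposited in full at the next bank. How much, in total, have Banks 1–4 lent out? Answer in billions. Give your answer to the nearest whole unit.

Bank i lends (1 − rr)^i of the original deposit: Bank 1 lends 578·0.8000 = 462.4000, Bank 2 lends 578·0.8000² = 369.9200, and so on.
Summing a geometric series: total = 578·[0.8000·(1 − 0.8000^4) / (1 − 0.8000)] = 1365.0048 billion.

$1365 billion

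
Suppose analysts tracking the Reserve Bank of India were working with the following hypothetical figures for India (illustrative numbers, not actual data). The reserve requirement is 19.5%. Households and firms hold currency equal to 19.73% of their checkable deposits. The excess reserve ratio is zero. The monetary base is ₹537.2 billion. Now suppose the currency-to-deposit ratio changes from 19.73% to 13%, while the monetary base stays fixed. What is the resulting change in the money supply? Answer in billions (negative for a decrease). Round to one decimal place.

₹228.3 billion

Initially m₁ = (1 + 0.1973) / (0.195 + 0.1973) ≈ 3.05200, so M₁ = 3.05200 × 537.2 = 1639.5344 billion.
After the change m₂ = (1 + 0.13) / (0.195 + 0.13) ≈ 3.47692, so M₂ = 3.47692 × 537.2 ≈ 1867.8014 billion.
ΔM = M₂ − M₁ = 1867.8014 − 1639.5344 = 228.267 billion.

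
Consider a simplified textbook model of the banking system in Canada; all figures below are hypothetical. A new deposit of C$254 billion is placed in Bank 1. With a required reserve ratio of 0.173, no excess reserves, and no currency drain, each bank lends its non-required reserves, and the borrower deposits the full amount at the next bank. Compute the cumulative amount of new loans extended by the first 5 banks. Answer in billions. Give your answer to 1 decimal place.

C$744.5 billion

Bank i lends (1 − rr)^i of the original deposit: Bank 1 lends 254·0.8270 = 210.0580, Bank 2 lends 254·0.8270² ≈ 173.7180, and so on.
Summing a geometric series: total = 254·[0.8270·(1 − 0.8270^5) / (1 − 0.8270)] ≈ 744.5080 billion.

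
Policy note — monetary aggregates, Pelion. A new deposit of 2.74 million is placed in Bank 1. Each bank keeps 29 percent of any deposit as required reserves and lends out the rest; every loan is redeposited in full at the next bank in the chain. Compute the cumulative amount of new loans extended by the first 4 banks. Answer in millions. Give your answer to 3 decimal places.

Bank i lends (1 − rr)^i of the original deposit: Bank 1 lends 2.74·0.7100 = 1.9454, Bank 2 lends 2.74·0.7100² ≈ 1.3812, and so on.
Summing a geometric series: total = 2.74·[0.7100·(1 − 0.7100^4) / (1 − 0.7100)] ≈ 5.0036 million.

5.004 million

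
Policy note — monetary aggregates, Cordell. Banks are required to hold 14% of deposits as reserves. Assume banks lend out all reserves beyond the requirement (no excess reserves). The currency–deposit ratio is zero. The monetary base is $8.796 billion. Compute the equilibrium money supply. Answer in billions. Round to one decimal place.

$62.8 billion

With no currency drain or excess reserves, the money multiplier is m = 1/rr = 1/0.14 ≈ 7.1429.
Money supply M = m × MB = 7.1429 × 8.796 ≈ 62.8289 billion.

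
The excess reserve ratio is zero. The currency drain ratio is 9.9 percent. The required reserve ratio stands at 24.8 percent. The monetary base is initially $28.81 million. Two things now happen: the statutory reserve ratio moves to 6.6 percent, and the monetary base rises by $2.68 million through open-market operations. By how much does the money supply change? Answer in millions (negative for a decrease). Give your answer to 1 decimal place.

Before: m₁ = (1 + 0.099) / (0.248 + 0.099) ≈ 3.1671, MB₁ = 28.81, so M₁ = 3.1671 × 28.81 ≈ 91.2442 million.
After: m₂ = (1 + 0.099) / (0.066 + 0.099) ≈ 6.6606, MB₂ = 28.81 + 2.68 = 31.49, so M₂ = 6.6606 × 31.49 ≈ 209.7423 million.
ΔM = M₂ − M₁ = 209.7423 − 91.2442 = 118.4981 million.

$118.5 million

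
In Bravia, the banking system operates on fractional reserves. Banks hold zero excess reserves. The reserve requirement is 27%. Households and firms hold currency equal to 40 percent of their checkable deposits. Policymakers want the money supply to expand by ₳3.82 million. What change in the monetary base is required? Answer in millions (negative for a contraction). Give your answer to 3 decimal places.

₳1.828 million

The money multiplier is m = (1 + c) / (rr + c) = (1 + 0.4) / (0.27 + 0.4) ≈ 2.08955.
ΔMB = ΔM / m = (+3.82) / 2.08955 ≈ 1.8281 million.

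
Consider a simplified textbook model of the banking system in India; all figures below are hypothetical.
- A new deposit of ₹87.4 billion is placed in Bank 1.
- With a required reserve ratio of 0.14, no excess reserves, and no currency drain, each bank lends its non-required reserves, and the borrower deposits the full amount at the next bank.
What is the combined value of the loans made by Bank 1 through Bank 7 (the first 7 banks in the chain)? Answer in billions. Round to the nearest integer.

Bank i lends (1 − rr)^i of the original deposit: Bank 1 lends 87.4·0.8600 = 75.1640, Bank 2 lends 87.4·0.8600² ≈ 64.6410, and so on.
Summing a geometric series: total = 87.4·[0.8600·(1 − 0.8600^7) / (1 − 0.8600)] ≈ 350.0882 billion.

₹350 billion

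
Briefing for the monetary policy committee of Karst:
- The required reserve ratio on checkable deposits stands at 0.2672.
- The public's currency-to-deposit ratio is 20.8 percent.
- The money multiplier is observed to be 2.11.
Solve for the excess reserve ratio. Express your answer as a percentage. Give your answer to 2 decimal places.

Using m = 2.11. Since m = (1 + c)/(c + rr + e), the denominator satisfies c + rr + e = (1 + c)/m = (1 + 0.208) / 2.11 ≈ 0.572512.
With c = 0.208 and rr = 0.2672, the excess reserve ratio is 0.572512 − 0.208 − 0.2672 = 0.097312.

9.73%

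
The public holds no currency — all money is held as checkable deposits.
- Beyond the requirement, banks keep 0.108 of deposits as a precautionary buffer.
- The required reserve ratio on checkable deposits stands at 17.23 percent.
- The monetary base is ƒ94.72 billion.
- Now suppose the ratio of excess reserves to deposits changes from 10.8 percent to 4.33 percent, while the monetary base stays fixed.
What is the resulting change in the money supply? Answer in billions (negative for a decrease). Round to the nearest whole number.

ƒ101 billion

Initially m₁ = 1 / (0.1723 + 0.108) ≈ 3.5676, so M₁ = 3.5676 × 94.72 ≈ 337.9231 billion.
After the change m₂ = 1 / (0.1723 + 0.0433) ≈ 4.6382, so M₂ = 4.6382 × 94.72 ≈ 439.3303 billion.
ΔM = M₂ − M₁ = 439.3303 − 337.9231 = 101.4072 billion.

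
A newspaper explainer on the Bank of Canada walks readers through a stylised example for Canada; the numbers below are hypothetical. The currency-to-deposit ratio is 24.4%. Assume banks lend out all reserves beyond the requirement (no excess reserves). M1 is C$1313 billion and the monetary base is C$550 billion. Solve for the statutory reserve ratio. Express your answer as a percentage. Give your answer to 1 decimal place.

Using m = M/MB = 1313/550 ≈ 2.387273. Since m = (1 + c)/(c + rr + e), the denominator satisfies c + rr + e = (1 + c)/m = (1 + 0.244) / 2.387273 ≈ 0.521097.
With c = 0.244 and e = 0, the statutory reserve ratio is 0.521097 − 0.244 − 0 = 0.277097.

27.7%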